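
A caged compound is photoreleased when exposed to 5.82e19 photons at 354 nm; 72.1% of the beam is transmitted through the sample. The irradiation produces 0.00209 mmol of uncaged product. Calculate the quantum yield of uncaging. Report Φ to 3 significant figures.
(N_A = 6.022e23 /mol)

Φ = 0.0775

Product: 0.00209 mmol = 2.09e-6 mol.
Moles of photons: 5.82e19 / 6.022e23 = 9.665e-5 mol.
Fraction absorbed: 1 − 72.1/100 = 0.2790.
Photons absorbed: 0.2790 × 9.665e-5 = 2.697e-5 mol.
Φ = 2.09e-6 mol / 2.697e-5 mol photons = 0.0775.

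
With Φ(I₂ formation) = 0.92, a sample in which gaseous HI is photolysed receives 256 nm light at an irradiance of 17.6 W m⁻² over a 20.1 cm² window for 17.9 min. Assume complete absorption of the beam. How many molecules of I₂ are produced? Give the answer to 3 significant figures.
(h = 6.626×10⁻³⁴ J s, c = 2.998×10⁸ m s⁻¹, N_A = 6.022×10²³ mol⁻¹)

4.50×10¹⁹ molecules

Photon energy at 256 nm: hc/λ = (6.626×10⁻³⁴)(2.998×10⁸)/(256×10⁻⁹) = 7.760×10⁻¹⁹ J.
Energy delivered: (17.6 W m⁻²)(20.1×10⁻⁴ m²)(1074 s) = 37.99 J.
Photons incident: 37.99 / 7.760×10⁻¹⁹ = 4.896×10¹⁹, i.e. 4.896×10¹⁹/6.022×10²³ = 8.130×10⁻⁵ mol.
Product: Φ × n_abs = 0.92 × 8.130×10⁻⁵ = 7.480×10⁻⁵ mol.
As a count: 7.480×10⁻⁵ × 6.022×10²³ = 4.50×10¹⁹.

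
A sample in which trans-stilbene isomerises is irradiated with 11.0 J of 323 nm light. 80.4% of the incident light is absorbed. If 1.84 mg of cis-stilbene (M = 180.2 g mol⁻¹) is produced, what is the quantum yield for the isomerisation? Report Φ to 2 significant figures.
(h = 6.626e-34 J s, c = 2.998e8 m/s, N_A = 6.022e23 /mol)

Φ = 0.43

Product: 1.84 mg / 180.2 g mol⁻¹ = 1.021e-5 mol.
Photon energy at 323 nm: hc/λ = (6.626e-34)(2.998e8)/(323e-9) = 6.150e-19 J.
Photons incident: 11.0 / 6.150e-19 = 1.789e19, i.e. 1.789e19/6.022e23 = 2.971e-5 mol.
Photons absorbed: 0.804 × 2.971e-5 = 2.389e-5 mol.
Φ = 1.021e-5 mol / 2.389e-5 mol photons = 0.43.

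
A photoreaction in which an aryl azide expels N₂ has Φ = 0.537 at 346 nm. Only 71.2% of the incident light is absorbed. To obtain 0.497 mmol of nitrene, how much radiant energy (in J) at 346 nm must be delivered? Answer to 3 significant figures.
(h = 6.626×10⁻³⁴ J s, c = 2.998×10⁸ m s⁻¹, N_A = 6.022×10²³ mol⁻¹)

Product: 0.497 mmol = 4.97×10⁻⁴ mol.
Photons that must be absorbed: 4.97×10⁻⁴ / 0.537 = 9.255×10⁻⁴ mol.
Incident photons needed: 9.255×10⁻⁴ / 0.712 = 0.001300 mol.
Photon energy: hc/λ = 5.741×10⁻¹⁹ J; per mole, 3.457×10⁵ J mol⁻¹.
Energy required: 0.001300 × 3.457×10⁵ = 449 J.

449 J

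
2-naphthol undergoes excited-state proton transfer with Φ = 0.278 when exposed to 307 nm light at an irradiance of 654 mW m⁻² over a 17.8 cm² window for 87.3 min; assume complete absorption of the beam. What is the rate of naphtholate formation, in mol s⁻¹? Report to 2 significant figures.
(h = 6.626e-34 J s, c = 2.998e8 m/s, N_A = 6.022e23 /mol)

8.3e-10 mol s⁻¹

Photon energy at 307 nm: hc/λ = (6.626e-34)(2.998e8)/(307e-9) = 6.471e-19 J.
Energy delivered: (654 mW m⁻²)(17.8e-4 m²)(5238 s) = 6.098 J.
Photons incident: 6.098 / 6.471e-19 = 9.424e18, i.e. 9.424e18/6.022e23 = 1.565e-5 mol.
Product formed: 0.278 × 1.565e-5 = 4.351e-6 mol.
Rate: 4.351e-6 / 5238 s = 8.3e-10 mol s⁻¹.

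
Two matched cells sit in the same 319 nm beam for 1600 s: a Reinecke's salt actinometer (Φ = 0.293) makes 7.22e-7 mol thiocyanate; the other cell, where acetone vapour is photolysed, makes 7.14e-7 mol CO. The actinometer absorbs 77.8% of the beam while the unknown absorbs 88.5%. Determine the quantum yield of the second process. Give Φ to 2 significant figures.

Φ = 0.25

Photons absorbed by the actinometer: 7.22e-7 / 0.293 = 2.464e-6 mol.
Incident flux: 2.464e-6 / 0.778 = 3.167e-6 einstein.
Absorbed by unknown: 0.885 × 3.167e-6 = 2.803e-6 mol.
Φ(unknown) = 7.14e-7 / 2.803e-6 = 0.25.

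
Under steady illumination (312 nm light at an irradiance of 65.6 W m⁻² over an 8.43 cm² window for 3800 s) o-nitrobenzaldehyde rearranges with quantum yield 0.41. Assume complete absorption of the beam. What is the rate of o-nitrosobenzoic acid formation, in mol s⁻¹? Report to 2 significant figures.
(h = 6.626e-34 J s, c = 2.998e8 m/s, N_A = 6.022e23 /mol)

5.9e-8 mol s⁻¹

Photon energy at 312 nm: hc/λ = (6.626e-34)(2.998e8)/(312e-9) = 6.367e-19 J.
Energy delivered: (65.6 W m⁻²)(8.43e-4 m²)(3800 s) = 210.1 J.
Photons incident: 210.1 / 6.367e-19 = 3.300e20, i.e. 3.300e20/6.022e23 = 5.480e-4 mol.
Product formed: 0.41 × 5.480e-4 = 2.247e-4 mol.
Rate: 2.247e-4 / 3800 s = 5.9e-8 mol s⁻¹.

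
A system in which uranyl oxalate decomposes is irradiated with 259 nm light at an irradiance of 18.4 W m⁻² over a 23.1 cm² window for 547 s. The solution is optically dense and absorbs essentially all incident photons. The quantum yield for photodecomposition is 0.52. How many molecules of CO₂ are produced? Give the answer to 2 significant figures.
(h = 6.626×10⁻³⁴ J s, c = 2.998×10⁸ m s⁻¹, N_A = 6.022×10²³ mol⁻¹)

1.6×10¹⁹ molecules

Photon energy at 259 nm: hc/λ = (6.626×10⁻³⁴)(2.998×10⁸)/(259×10⁻⁹) = 7.670×10⁻¹⁹ J.
Energy delivered: (18.4 W m⁻²)(23.1×10⁻⁴ m²)(547 s) = 23.25 J.
Photons incident: 23.25 / 7.670×10⁻¹⁹ = 3.031×10¹⁹, i.e. 3.031×10¹⁹/6.022×10²³ = 5.033×10⁻⁵ mol.
Product: Φ × n_abs = 0.52 × 5.033×10⁻⁵ = 2.617×10⁻⁵ mol.
As a count: 2.617×10⁻⁵ × 6.022×10²³ = 1.6×10¹⁹.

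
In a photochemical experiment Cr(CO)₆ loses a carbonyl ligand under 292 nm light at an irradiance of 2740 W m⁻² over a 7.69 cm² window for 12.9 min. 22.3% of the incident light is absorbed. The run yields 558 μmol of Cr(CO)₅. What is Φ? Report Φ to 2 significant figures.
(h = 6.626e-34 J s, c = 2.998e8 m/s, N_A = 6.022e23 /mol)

Φ = 0.63

Product: 558 μmol = 5.58e-4 mol.
Photon energy at 292 nm: hc/λ = (6.626e-34)(2.998e8)/(292e-9) = 6.803e-19 J.
Energy delivered: (2740 W m⁻²)(7.69e-4 m²)(774 s) = 1631 J.
Photons incident: 1631 / 6.803e-19 = 2.397e21, i.e. 2.397e21/6.022e23 = 0.003980 mol.
Photons absorbed: 0.223 × 0.003980 = 8.875e-4 mol.
Φ = 5.58e-4 mol / 8.875e-4 mol photons = 0.63.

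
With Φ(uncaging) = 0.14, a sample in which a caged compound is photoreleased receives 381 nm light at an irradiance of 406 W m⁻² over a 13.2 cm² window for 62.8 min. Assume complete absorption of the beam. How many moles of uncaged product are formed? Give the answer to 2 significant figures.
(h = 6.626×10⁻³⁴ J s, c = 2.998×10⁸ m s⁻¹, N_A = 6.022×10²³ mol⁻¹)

9.0×10⁻⁴ mol

Photon energy at 381 nm: hc/λ = (6.626×10⁻³⁴)(2.998×10⁸)/(381×10⁻⁹) = 5.214×10⁻¹⁹ J.
Energy delivered: (406 W m⁻²)(13.2×10⁻⁴ m²)(3768 s) = 2019 J.
Photons incident: 2019 / 5.214×10⁻¹⁹ = 3.872×10²¹, i.e. 3.872×10²¹/6.022×10²³ = 0.006430 mol.
Product: Φ × n_abs = 0.14 × 0.006430 = 9.002×10⁻⁴ mol.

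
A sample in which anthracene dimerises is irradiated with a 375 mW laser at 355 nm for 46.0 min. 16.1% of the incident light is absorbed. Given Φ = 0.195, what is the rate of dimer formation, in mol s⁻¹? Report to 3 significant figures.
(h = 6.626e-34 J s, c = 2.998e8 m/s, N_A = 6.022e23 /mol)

3.49e-8 mol s⁻¹

Photon energy at 355 nm: hc/λ = (6.626e-34)(2.998e8)/(355e-9) = 5.596e-19 J.
Energy delivered: (375 mW)(2760 s) = 1035 J.
Photons incident: 1035 / 5.596e-19 = 1.850e21, i.e. 1.850e21/6.022e23 = 0.003072 mol.
Photons absorbed: 0.161 × 0.003072 = 4.946e-4 mol.
Product formed: 0.195 × 4.946e-4 = 9.645e-5 mol.
Rate: 9.645e-5 / 2760 s = 3.49e-8 mol s⁻¹.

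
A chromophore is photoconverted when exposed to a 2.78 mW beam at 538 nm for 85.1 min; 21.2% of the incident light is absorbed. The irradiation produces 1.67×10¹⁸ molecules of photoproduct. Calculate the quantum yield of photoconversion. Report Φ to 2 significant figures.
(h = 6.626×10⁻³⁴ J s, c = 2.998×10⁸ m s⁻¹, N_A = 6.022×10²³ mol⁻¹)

Φ = 0.20

Product: 1.67×10¹⁸ / 6.022×10²³ = 2.773×10⁻⁶ mol.
Photon energy at 538 nm: hc/λ = (6.626×10⁻³⁴)(2.998×10⁸)/(538×10⁻⁹) = 3.692×10⁻¹⁹ J.
Energy delivered: (2.78 mW)(5106 s) = 14.19 J.
Photons incident: 14.19 / 3.692×10⁻¹⁹ = 3.843×10¹⁹, i.e. 3.843×10¹⁹/6.022×10²³ = 6.382×10⁻⁵ mol.
Photons absorbed: 0.212 × 6.382×10⁻⁵ = 1.353×10⁻⁵ mol.
Φ = 2.773×10⁻⁶ mol / 1.353×10⁻⁵ mol photons = 0.20.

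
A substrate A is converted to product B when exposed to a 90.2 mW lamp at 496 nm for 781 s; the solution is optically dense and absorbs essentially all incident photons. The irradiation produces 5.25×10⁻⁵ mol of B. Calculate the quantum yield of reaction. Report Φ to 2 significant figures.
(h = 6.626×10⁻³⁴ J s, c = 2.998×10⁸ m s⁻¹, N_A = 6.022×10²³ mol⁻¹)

Photon energy at 496 nm: hc/λ = (6.626×10⁻³⁴)(2.998×10⁸)/(496×10⁻⁹) = 4.005×10⁻¹⁹ J.
Energy delivered: (90.2 mW)(781 s) = 70.45 J.
Photons incident: 70.45 / 4.005×10⁻¹⁹ = 1.759×10²⁰, i.e. 1.759×10²⁰/6.022×10²³ = 2.921×10⁻⁴ mol.
Φ = 5.25×10⁻⁵ mol / 2.921×10⁻⁴ mol photons = 0.18.

Φ = 0.18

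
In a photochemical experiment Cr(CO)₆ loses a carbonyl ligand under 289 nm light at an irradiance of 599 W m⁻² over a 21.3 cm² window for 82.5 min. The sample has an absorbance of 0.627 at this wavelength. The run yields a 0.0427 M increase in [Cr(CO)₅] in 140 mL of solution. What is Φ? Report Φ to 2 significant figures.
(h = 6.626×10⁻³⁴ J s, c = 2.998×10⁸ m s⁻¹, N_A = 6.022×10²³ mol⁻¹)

Product: (0.0427 M)(0.14 L) = 0.005978 mol.
Photon energy at 289 nm: hc/λ = (6.626×10⁻³⁴)(2.998×10⁸)/(289×10⁻⁹) = 6.874×10⁻¹⁹ J.
Energy delivered: (599 W m⁻²)(21.3×10⁻⁴ m²)(4950 s) = 6316 J.
Photons incident: 6316 / 6.874×10⁻¹⁹ = 9.188×10²¹, i.e. 9.188×10²¹/6.022×10²³ = 0.01526 mol.
Fraction absorbed: 1 − 10^(−0.627) = 0.7640.
Photons absorbed: 0.7640 × 0.01526 = 0.01166 mol.
Φ = 0.005978 mol / 0.01166 mol photons = 0.51.

Φ = 0.51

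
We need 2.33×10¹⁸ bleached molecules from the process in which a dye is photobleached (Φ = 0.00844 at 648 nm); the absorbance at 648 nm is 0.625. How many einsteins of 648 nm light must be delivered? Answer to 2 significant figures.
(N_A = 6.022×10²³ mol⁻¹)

Product: 2.33×10¹⁸ / 6.022×10²³ = 3.869×10⁻⁶ mol.
Photons that must be absorbed: 3.869×10⁻⁶ / 0.00844 = 4.584×10⁻⁴ mol.
Fraction absorbed: 1 − 10^(−0.625) = 0.7629.
Incident photons needed: 4.584×10⁻⁴ / 0.7629 = 6.009×10⁻⁴ mol.

6.0×10⁻⁴ einstein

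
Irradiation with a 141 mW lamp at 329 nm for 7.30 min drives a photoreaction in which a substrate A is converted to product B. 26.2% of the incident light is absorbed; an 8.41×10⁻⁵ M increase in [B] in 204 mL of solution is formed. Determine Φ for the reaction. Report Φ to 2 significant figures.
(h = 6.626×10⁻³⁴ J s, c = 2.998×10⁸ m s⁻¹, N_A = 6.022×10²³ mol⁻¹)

Φ = 0.39

Product: (8.41×10⁻⁵ M)(0.204 L) = 1.716×10⁻⁵ mol.
Photon energy at 329 nm: hc/λ = (6.626×10⁻³⁴)(2.998×10⁸)/(329×10⁻⁹) = 6.038×10⁻¹⁹ J.
Energy delivered: (141 mW)(438 s) = 61.76 J.
Photons incident: 61.76 / 6.038×10⁻¹⁹ = 1.023×10²⁰, i.e. 1.023×10²⁰/6.022×10²³ = 1.699×10⁻⁴ mol.
Photons absorbed: 0.262 × 1.699×10⁻⁴ = 4.451×10⁻⁵ mol.
Φ = 1.716×10⁻⁵ mol / 4.451×10⁻⁵ mol photons = 0.39.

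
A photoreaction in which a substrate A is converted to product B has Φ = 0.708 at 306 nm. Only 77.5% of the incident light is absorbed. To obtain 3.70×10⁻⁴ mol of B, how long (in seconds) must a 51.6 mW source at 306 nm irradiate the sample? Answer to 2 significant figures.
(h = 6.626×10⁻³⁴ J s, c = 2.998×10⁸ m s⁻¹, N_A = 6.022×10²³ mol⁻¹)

Photons that must be absorbed: 3.70×10⁻⁴ / 0.708 = 5.226×10⁻⁴ mol.
Incident photons needed: 5.226×10⁻⁴ / 0.775 = 6.743×10⁻⁴ mol.
Photon energy: hc/λ = 6.492×10⁻¹⁹ J; per mole, 3.909×10⁵ J mol⁻¹.
Energy required: 6.743×10⁻⁴ × 3.909×10⁵ = 263.6 J.
Time: 263.6 J / 0.0516 W = 5100 s.

t ≈ 5100 s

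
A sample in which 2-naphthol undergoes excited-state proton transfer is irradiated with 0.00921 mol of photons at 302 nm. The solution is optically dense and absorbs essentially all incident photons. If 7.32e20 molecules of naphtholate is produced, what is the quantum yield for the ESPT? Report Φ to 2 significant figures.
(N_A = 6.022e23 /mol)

Product: 7.32e20 / 6.022e23 = 0.001216 mol.
Φ = 0.001216 mol / 0.00921 mol photons = 0.13.

Φ = 0.13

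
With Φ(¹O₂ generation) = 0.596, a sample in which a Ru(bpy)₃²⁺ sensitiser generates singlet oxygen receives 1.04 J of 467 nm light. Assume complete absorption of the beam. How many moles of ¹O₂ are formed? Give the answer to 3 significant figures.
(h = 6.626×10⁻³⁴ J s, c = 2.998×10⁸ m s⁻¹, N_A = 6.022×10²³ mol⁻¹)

Photon energy at 467 nm: hc/λ = (6.626×10⁻³⁴)(2.998×10⁸)/(467×10⁻⁹) = 4.254×10⁻¹⁹ J.
Photons incident: 1.04 / 4.254×10⁻¹⁹ = 2.445×10¹⁸, i.e. 2.445×10¹⁸/6.022×10²³ = 4.060×10⁻⁶ mol.
Product: Φ × n_abs = 0.596 × 4.060×10⁻⁶ = 2.420×10⁻⁶ mol.

2.42×10⁻⁶ mol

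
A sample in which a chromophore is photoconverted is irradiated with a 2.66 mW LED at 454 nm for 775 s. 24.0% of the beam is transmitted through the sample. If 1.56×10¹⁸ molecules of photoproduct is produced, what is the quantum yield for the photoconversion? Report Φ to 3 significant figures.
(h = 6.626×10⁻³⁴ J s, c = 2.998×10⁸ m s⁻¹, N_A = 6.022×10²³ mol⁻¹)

Product: 1.56×10¹⁸ / 6.022×10²³ = 2.591×10⁻⁶ mol.
Photon energy at 454 nm: hc/λ = (6.626×10⁻³⁴)(2.998×10⁸)/(454×10⁻⁹) = 4.375×10⁻¹⁹ J.
Energy delivered: (2.66 mW)(775 s) = 2.062 J.
Photons incident: 2.062 / 4.375×10⁻¹⁹ = 4.713×10¹⁸, i.e. 4.713×10¹⁸/6.022×10²³ = 7.826×10⁻⁶ mol.
Fraction absorbed: 1 − 24.0/100 = 0.7600.
Photons absorbed: 0.7600 × 7.826×10⁻⁶ = 5.948×10⁻⁶ mol.
Φ = 2.591×10⁻⁶ mol / 5.948×10⁻⁶ mol photons = 0.436.

Φ = 0.436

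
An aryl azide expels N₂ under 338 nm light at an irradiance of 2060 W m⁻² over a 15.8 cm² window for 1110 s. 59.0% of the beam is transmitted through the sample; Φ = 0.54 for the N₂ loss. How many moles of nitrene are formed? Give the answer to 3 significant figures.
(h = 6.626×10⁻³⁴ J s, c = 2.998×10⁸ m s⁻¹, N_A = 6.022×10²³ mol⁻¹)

0.00226 mol

Photon energy at 338 nm: hc/λ = (6.626×10⁻³⁴)(2.998×10⁸)/(338×10⁻⁹) = 5.877×10⁻¹⁹ J.
Energy delivered: (2060 W m⁻²)(15.8×10⁻⁴ m²)(1110 s) = 3613 J.
Photons incident: 3613 / 5.877×10⁻¹⁹ = 6.148×10²¹, i.e. 6.148×10²¹/6.022×10²³ = 0.01021 mol.
Fraction absorbed: 1 − 59.0/100 = 0.4100.
Photons absorbed: 0.4100 × 0.01021 = 0.004186 mol.
Product: Φ × n_abs = 0.54 × 0.004186 = 0.002260 mol.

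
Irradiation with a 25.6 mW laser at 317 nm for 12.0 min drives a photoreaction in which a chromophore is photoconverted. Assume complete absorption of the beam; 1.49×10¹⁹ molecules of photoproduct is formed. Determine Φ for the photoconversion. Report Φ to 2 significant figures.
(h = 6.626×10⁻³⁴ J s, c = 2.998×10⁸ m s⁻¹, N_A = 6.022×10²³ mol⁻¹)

Product: 1.49×10¹⁹ / 6.022×10²³ = 2.474×10⁻⁵ mol.
Photon energy at 317 nm: hc/λ = (6.626×10⁻³⁴)(2.998×10⁸)/(317×10⁻⁹) = 6.266×10⁻¹⁹ J.
Energy delivered: (25.6 mW)(720 s) = 18.43 J.
Photons incident: 18.43 / 6.266×10⁻¹⁹ = 2.941×10¹⁹, i.e. 2.941×10¹⁹/6.022×10²³ = 4.884×10⁻⁵ mol.
Φ = 2.474×10⁻⁵ mol / 4.884×10⁻⁵ mol photons = 0.51.

Φ = 0.51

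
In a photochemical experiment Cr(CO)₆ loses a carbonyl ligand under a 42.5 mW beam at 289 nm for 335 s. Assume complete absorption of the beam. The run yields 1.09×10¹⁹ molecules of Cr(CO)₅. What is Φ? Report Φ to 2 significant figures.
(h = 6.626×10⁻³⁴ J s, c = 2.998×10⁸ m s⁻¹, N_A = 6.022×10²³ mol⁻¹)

Φ = 0.53

Product: 1.09×10¹⁹ / 6.022×10²³ = 1.810×10⁻⁵ mol.
Photon energy at 289 nm: hc/λ = (6.626×10⁻³⁴)(2.998×10⁸)/(289×10⁻⁹) = 6.874×10⁻¹⁹ J.
Energy delivered: (42.5 mW)(335 s) = 14.24 J.
Photons incident: 14.24 / 6.874×10⁻¹⁹ = 2.072×10¹⁹, i.e. 2.072×10¹⁹/6.022×10²³ = 3.441×10⁻⁵ mol.
Φ = 1.810×10⁻⁵ mol / 3.441×10⁻⁵ mol photons = 0.53.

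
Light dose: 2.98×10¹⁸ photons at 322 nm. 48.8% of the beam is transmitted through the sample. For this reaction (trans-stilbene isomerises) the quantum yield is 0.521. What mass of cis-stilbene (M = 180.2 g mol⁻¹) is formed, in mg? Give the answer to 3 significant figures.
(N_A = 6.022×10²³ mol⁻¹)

Moles of photons: 2.98×10¹⁸ / 6.022×10²³ = 4.949×10⁻⁶ mol.
Fraction absorbed: 1 − 48.8/100 = 0.5120.
Photons absorbed: 0.5120 × 4.949×10⁻⁶ = 2.534×10⁻⁶ mol.
Product: Φ × n_abs = 0.521 × 2.534×10⁻⁶ = 1.320×10⁻⁶ mol.
Mass: 1.320×10⁻⁶ × 180.2 = 2.379×10⁻⁴ g = 0.238 mg.

0.238 mg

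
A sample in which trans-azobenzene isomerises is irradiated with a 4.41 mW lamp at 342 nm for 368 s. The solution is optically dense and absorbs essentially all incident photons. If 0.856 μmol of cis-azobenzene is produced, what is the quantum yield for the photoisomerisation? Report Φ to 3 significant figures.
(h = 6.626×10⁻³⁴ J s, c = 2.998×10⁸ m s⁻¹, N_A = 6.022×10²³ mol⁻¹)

Φ = 0.184

Product: 0.856 μmol = 8.56×10⁻⁷ mol.
Photon energy at 342 nm: hc/λ = (6.626×10⁻³⁴)(2.998×10⁸)/(342×10⁻⁹) = 5.808×10⁻¹⁹ J.
Energy delivered: (4.41 mW)(368 s) = 1.623 J.
Photons incident: 1.623 / 5.808×10⁻¹⁹ = 2.794×10¹⁸, i.e. 2.794×10¹⁸/6.022×10²³ = 4.640×10⁻⁶ mol.
Φ = 8.56×10⁻⁷ mol / 4.640×10⁻⁶ mol photons = 0.184.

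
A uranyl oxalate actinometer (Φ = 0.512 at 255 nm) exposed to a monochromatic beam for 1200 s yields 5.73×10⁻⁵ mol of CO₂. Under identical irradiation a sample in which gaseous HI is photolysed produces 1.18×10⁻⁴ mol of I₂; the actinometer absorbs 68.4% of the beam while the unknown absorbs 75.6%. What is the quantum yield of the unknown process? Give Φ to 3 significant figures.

Photons absorbed by the actinometer: 5.73×10⁻⁵ / 0.512 = 1.119×10⁻⁴ mol.
Incident flux: 1.119×10⁻⁴ / 0.684 = 1.636×10⁻⁴ einstein.
Absorbed by unknown: 0.756 × 1.636×10⁻⁴ = 1.237×10⁻⁴ mol.
Φ(unknown) = 1.18×10⁻⁴ / 1.237×10⁻⁴ = 0.954.

Φ = 0.954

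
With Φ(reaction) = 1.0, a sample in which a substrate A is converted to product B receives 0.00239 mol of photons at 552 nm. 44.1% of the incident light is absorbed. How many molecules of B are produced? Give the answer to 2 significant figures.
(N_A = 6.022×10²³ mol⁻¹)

6.3×10²⁰ molecules

Photons absorbed: 0.441 × 0.00239 = 0.001054 mol.
Product: Φ × n_abs = 1.0 × 0.001054 = 0.001054 mol.
As a count: 0.001054 × 6.022×10²³ = 6.3×10²⁰.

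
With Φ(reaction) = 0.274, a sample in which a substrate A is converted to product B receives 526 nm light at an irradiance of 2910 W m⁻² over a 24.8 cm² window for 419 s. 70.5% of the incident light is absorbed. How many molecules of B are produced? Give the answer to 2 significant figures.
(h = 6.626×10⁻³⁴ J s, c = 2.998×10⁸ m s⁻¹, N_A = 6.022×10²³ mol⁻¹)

Photon energy at 526 nm: hc/λ = (6.626×10⁻³⁴)(2.998×10⁸)/(526×10⁻⁹) = 3.777×10⁻¹⁹ J.
Energy delivered: (2910 W m⁻²)(24.8×10⁻⁴ m²)(419 s) = 3024 J.
Photons incident: 3024 / 3.777×10⁻¹⁹ = 8.006×10²¹, i.e. 8.006×10²¹/6.022×10²³ = 0.01329 mol.
Photons absorbed: 0.705 × 0.01329 = 0.009369 mol.
Product: Φ × n_abs = 0.274 × 0.009369 = 0.002567 mol.
As a count: 0.002567 × 6.022×10²³ = 1.5×10²¹.

1.5×10²¹ molecules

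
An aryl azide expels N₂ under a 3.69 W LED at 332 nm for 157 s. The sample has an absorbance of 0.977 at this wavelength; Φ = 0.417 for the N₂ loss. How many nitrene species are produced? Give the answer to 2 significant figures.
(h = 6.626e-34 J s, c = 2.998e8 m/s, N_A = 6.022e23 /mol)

3.6e20 species

Photon energy at 332 nm: hc/λ = (6.626e-34)(2.998e8)/(332e-9) = 5.983e-19 J.
Energy delivered: (3.69 W)(157 s) = 579.3 J.
Photons incident: 579.3 / 5.983e-19 = 9.682e20, i.e. 9.682e20/6.022e23 = 0.001608 mol.
Fraction absorbed: 1 − 10^(−0.977) = 0.8946.
Photons absorbed: 0.8946 × 0.001608 = 0.001439 mol.
Product: Φ × n_abs = 0.417 × 0.001439 = 6.001e-4 mol.
As a count: 6.001e-4 × 6.022e23 = 3.6e20.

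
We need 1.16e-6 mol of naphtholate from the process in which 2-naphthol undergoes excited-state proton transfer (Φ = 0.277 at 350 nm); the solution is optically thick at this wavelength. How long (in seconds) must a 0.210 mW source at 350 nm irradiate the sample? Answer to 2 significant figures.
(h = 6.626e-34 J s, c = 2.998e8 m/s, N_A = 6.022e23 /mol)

Photons that must be absorbed: 1.16e-6 / 0.277 = 4.188e-6 mol.
Photon energy: hc/λ = 5.676e-19 J; per mole, 3.418e5 J mol⁻¹.
Energy required: 4.188e-6 × 3.418e5 = 1.431 J.
Time: 1.431 J / 0.00021 W = 6800 s.

t ≈ 6800 s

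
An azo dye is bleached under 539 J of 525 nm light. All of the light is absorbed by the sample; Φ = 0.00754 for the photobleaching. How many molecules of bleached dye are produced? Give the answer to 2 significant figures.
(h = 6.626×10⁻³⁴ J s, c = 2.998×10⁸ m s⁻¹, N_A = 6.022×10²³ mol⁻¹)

Photon energy at 525 nm: hc/λ = (6.626×10⁻³⁴)(2.998×10⁸)/(525×10⁻⁹) = 3.784×10⁻¹⁹ J.
Photons incident: 539 / 3.784×10⁻¹⁹ = 1.424×10²¹, i.e. 1.424×10²¹/6.022×10²³ = 0.002365 mol.
Product: Φ × n_abs = 0.00754 × 0.002365 = 1.783×10⁻⁵ mol.
As a count: 1.783×10⁻⁵ × 6.022×10²³ = 1.1×10¹⁹.

1.1×10¹⁹ molecules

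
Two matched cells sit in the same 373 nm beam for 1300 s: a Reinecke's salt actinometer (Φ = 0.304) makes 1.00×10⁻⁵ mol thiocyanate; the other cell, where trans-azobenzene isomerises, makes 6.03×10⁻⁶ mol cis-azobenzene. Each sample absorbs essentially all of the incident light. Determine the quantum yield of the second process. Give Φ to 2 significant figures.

Photons absorbed by the actinometer: 1.00×10⁻⁵ / 0.304 = 3.289×10⁻⁵ mol.
Φ(unknown) = 6.03×10⁻⁶ / 3.289×10⁻⁵ = 0.18.

Φ = 0.18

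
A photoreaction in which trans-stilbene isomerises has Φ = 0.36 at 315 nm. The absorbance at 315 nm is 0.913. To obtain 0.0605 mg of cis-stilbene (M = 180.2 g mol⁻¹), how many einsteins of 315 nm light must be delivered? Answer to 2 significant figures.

1.1e-6 einstein

Product: 0.0605 mg / 180.2 g mol⁻¹ = 3.357e-7 mol.
Photons that must be absorbed: 3.357e-7 / 0.36 = 9.325e-7 mol.
Fraction absorbed: 1 − 10^(−0.913) = 0.8778.
Incident photons needed: 9.325e-7 / 0.8778 = 1.062e-6 mol.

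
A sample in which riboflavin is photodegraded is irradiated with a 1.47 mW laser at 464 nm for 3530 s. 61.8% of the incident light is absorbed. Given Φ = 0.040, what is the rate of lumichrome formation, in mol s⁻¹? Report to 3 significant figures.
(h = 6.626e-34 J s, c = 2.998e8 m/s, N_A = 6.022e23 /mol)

Photon energy at 464 nm: hc/λ = (6.626e-34)(2.998e8)/(464e-9) = 4.281e-19 J.
Energy delivered: (1.47 mW)(3530 s) = 5.189 J.
Photons incident: 5.189 / 4.281e-19 = 1.212e19, i.e. 1.212e19/6.022e23 = 2.013e-5 mol.
Photons absorbed: 0.618 × 2.013e-5 = 1.244e-5 mol.
Product formed: 0.040 × 1.244e-5 = 4.976e-7 mol.
Rate: 4.976e-7 / 3530 s = 1.41e-10 mol s⁻¹.

1.41e-10 mol s⁻¹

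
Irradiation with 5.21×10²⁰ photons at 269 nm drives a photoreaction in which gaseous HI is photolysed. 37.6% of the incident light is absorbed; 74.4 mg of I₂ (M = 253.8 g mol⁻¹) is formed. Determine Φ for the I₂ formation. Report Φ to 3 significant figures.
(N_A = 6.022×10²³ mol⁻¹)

Product: 74.4 mg / 253.8 g mol⁻¹ = 2.931×10⁻⁴ mol.
Moles of photons: 5.21×10²⁰ / 6.022×10²³ = 8.652×10⁻⁴ mol.
Photons absorbed: 0.376 × 8.652×10⁻⁴ = 3.253×10⁻⁴ mol.
Φ = 2.931×10⁻⁴ mol / 3.253×10⁻⁴ mol photons = 0.901.

Φ = 0.901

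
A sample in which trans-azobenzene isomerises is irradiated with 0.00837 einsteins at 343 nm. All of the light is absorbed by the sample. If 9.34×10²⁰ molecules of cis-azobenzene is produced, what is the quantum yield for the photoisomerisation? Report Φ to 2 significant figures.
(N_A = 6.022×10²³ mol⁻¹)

Φ = 0.19

Product: 9.34×10²⁰ / 6.022×10²³ = 0.001551 mol.
Φ = 0.001551 mol / 0.00837 mol photons = 0.19.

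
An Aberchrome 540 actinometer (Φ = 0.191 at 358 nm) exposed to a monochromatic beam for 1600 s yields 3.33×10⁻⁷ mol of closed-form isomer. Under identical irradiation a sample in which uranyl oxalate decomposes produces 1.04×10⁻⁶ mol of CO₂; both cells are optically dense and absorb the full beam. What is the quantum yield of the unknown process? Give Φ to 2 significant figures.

Φ = 0.60

Photons absorbed by the actinometer: 3.33×10⁻⁷ / 0.191 = 1.743×10⁻⁶ mol.
Φ(unknown) = 1.04×10⁻⁶ / 1.743×10⁻⁶ = 0.60.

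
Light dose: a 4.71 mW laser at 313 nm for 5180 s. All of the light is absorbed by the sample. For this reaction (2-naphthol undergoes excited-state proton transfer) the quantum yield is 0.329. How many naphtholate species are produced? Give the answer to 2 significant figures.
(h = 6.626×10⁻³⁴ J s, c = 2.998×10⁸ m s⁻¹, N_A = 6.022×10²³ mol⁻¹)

1.3×10¹⁹ species

Photon energy at 313 nm: hc/λ = (6.626×10⁻³⁴)(2.998×10⁸)/(313×10⁻⁹) = 6.347×10⁻¹⁹ J.
Energy delivered: (4.71 mW)(5180 s) = 24.40 J.
Photons incident: 24.40 / 6.347×10⁻¹⁹ = 3.844×10¹⁹, i.e. 3.844×10¹⁹/6.022×10²³ = 6.383×10⁻⁵ mol.
Product: Φ × n_abs = 0.329 × 6.383×10⁻⁵ = 2.100×10⁻⁵ mol.
As a count: 2.100×10⁻⁵ × 6.022×10²³ = 1.3×10¹⁹.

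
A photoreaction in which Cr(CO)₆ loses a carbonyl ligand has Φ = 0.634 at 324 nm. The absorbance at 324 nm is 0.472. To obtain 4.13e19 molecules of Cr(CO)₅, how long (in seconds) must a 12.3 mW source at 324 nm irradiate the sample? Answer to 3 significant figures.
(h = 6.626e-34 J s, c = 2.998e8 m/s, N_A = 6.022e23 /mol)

t ≈ 4900 s

Product: 4.13e19 / 6.022e23 = 6.858e-5 mol.
Photons that must be absorbed: 6.858e-5 / 0.634 = 1.082e-4 mol.
Fraction absorbed: 1 − 10^(−0.472) = 0.6627.
Incident photons needed: 1.082e-4 / 0.6627 = 1.633e-4 mol.
Photon energy: hc/λ = 6.131e-19 J; per mole, 3.692e5 J mol⁻¹.
Energy required: 1.633e-4 × 3.692e5 = 60.29 J.
Time: 60.29 J / 0.0123 W = 4900 s.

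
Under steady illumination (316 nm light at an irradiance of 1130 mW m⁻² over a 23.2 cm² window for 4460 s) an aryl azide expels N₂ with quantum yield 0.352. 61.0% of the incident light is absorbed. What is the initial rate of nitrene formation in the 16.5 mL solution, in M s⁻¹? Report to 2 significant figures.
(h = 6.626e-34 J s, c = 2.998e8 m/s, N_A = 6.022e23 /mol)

Photon energy at 316 nm: hc/λ = (6.626e-34)(2.998e8)/(316e-9) = 6.286e-19 J.
Energy delivered: (1130 mW m⁻²)(23.2e-4 m²)(4460 s) = 11.69 J.
Photons incident: 11.69 / 6.286e-19 = 1.860e19, i.e. 1.860e19/6.022e23 = 3.089e-5 mol.
Photons absorbed: 0.610 × 3.089e-5 = 1.884e-5 mol.
Product formed: 0.352 × 1.884e-5 = 6.632e-6 mol.
Rate: 6.632e-6 mol / (4460 s × 0.0165 L) = 9.0e-8 M s⁻¹.

9.0e-8 M s⁻¹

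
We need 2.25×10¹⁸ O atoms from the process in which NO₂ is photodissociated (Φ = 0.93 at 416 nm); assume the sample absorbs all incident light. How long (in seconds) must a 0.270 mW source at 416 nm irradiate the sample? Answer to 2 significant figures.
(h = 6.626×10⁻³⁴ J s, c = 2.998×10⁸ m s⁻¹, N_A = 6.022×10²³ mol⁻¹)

Product: 2.25×10¹⁸ / 6.022×10²³ = 3.736×10⁻⁶ mol.
Photons that must be absorbed: 3.736×10⁻⁶ / 0.93 = 4.017×10⁻⁶ mol.
Photon energy: hc/λ = 4.775×10⁻¹⁹ J; per mole, 2.876×10⁵ J mol⁻¹.
Energy required: 4.017×10⁻⁶ × 2.876×10⁵ = 1.155 J.
Time: 1.155 J / 0.00027 W = 4300 s.

t ≈ 4300 s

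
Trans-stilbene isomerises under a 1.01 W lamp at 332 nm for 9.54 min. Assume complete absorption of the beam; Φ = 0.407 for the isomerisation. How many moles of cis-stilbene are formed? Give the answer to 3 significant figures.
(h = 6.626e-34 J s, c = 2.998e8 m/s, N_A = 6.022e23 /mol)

6.53e-4 mol

Photon energy at 332 nm: hc/λ = (6.626e-34)(2.998e8)/(332e-9) = 5.983e-19 J.
Energy delivered: (1.01 W)(572.4 s) = 578.1 J.
Photons incident: 578.1 / 5.983e-19 = 9.662e20, i.e. 9.662e20/6.022e23 = 0.001604 mol.
Product: Φ × n_abs = 0.407 × 0.001604 = 6.528e-4 mol.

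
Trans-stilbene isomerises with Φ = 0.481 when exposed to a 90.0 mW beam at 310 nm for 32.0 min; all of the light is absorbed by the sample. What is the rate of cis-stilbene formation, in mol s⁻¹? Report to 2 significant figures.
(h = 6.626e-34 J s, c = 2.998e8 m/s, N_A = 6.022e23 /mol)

1.1e-7 mol s⁻¹

Photon energy at 310 nm: hc/λ = (6.626e-34)(2.998e8)/(310e-9) = 6.408e-19 J.
Energy delivered: (90.0 mW)(1920 s) = 172.8 J.
Photons incident: 172.8 / 6.408e-19 = 2.697e20, i.e. 2.697e20/6.022e23 = 4.479e-4 mol.
Product formed: 0.481 × 4.479e-4 = 2.154e-4 mol.
Rate: 2.154e-4 / 1920 s = 1.1e-7 mol s⁻¹.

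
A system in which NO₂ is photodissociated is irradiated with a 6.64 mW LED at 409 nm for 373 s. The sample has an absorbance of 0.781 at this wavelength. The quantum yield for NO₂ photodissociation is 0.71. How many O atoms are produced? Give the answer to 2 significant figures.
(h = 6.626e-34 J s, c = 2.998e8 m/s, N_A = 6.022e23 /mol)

3.0e18 atoms

Photon energy at 409 nm: hc/λ = (6.626e-34)(2.998e8)/(409e-9) = 4.857e-19 J.
Energy delivered: (6.64 mW)(373 s) = 2.477 J.
Photons incident: 2.477 / 4.857e-19 = 5.100e18, i.e. 5.100e18/6.022e23 = 8.469e-6 mol.
Fraction absorbed: 1 − 10^(−0.781) = 0.8344.
Photons absorbed: 0.8344 × 8.469e-6 = 7.067e-6 mol.
Product: Φ × n_abs = 0.71 × 7.067e-6 = 5.018e-6 mol.
As a count: 5.018e-6 × 6.022e23 = 3.0e18.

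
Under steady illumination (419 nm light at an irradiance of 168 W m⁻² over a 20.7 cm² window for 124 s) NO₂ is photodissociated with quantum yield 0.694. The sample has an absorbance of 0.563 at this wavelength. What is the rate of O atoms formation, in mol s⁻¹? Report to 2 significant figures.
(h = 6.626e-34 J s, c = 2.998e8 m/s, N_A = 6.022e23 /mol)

6.1e-7 mol s⁻¹

Photon energy at 419 nm: hc/λ = (6.626e-34)(2.998e8)/(419e-9) = 4.741e-19 J.
Energy delivered: (168 W m⁻²)(20.7e-4 m²)(124 s) = 43.12 J.
Photons incident: 43.12 / 4.741e-19 = 9.095e19, i.e. 9.095e19/6.022e23 = 1.510e-4 mol.
Fraction absorbed: 1 − 10^(−0.563) = 0.7265.
Photons absorbed: 0.7265 × 1.510e-4 = 1.097e-4 mol.
Product formed: 0.694 × 1.097e-4 = 7.613e-5 mol.
Rate: 7.613e-5 / 124 s = 6.1e-7 mol s⁻¹.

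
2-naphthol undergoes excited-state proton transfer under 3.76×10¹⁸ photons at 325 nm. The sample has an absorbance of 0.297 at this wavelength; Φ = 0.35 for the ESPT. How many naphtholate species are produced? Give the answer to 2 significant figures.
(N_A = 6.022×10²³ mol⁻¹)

6.5×10¹⁷ species

Moles of photons: 3.76×10¹⁸ / 6.022×10²³ = 6.244×10⁻⁶ mol.
Fraction absorbed: 1 − 10^(−0.297) = 0.4953.
Photons absorbed: 0.4953 × 6.244×10⁻⁶ = 3.093×10⁻⁶ mol.
Product: Φ × n_abs = 0.35 × 3.093×10⁻⁶ = 1.083×10⁻⁶ mol.
As a count: 1.083×10⁻⁶ × 6.022×10²³ = 6.5×10¹⁷.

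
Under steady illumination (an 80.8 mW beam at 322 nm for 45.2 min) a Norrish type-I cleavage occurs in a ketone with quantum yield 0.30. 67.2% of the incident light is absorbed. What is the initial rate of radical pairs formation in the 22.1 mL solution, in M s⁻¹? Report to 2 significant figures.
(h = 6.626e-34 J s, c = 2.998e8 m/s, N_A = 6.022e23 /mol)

Photon energy at 322 nm: hc/λ = (6.626e-34)(2.998e8)/(322e-9) = 6.169e-19 J.
Energy delivered: (80.8 mW)(2712 s) = 219.1 J.
Photons incident: 219.1 / 6.169e-19 = 3.552e20, i.e. 3.552e20/6.022e23 = 5.898e-4 mol.
Photons absorbed: 0.672 × 5.898e-4 = 3.963e-4 mol.
Product formed: 0.30 × 3.963e-4 = 1.189e-4 mol.
Rate: 1.189e-4 mol / (2712 s × 0.0221 L) = 2.0e-6 M s⁻¹.

2.0e-6 M s⁻¹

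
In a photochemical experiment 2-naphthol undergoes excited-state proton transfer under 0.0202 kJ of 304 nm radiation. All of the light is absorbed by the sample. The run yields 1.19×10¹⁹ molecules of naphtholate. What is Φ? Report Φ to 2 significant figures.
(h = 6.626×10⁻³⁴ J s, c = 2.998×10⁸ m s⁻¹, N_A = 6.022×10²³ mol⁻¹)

Product: 1.19×10¹⁹ / 6.022×10²³ = 1.976×10⁻⁵ mol.
Photon energy at 304 nm: hc/λ = (6.626×10⁻³⁴)(2.998×10⁸)/(304×10⁻⁹) = 6.534×10⁻¹⁹ J.
Incident energy: 0.0202 kJ = 20.2 J.
Photons incident: 20.2 / 6.534×10⁻¹⁹ = 3.092×10¹⁹, i.e. 3.092×10¹⁹/6.022×10²³ = 5.135×10⁻⁵ mol.
Φ = 1.976×10⁻⁵ mol / 5.135×10⁻⁵ mol photons = 0.38.

Φ = 0.38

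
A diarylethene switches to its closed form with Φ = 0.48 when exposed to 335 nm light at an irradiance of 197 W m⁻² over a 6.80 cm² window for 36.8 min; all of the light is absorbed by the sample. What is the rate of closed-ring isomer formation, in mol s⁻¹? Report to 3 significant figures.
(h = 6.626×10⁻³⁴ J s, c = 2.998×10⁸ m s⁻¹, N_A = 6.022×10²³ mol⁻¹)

1.80×10⁻⁷ mol s⁻¹

Photon energy at 335 nm: hc/λ = (6.626×10⁻³⁴)(2.998×10⁸)/(335×10⁻⁹) = 5.930×10⁻¹⁹ J.
Energy delivered: (197 W m⁻²)(6.80×10⁻⁴ m²)(2208 s) = 295.8 J.
Photons incident: 295.8 / 5.930×10⁻¹⁹ = 4.988×10²⁰, i.e. 4.988×10²⁰/6.022×10²³ = 8.283×10⁻⁴ mol.
Product formed: 0.48 × 8.283×10⁻⁴ = 3.976×10⁻⁴ mol.
Rate: 3.976×10⁻⁴ / 2208 s = 1.80×10⁻⁷ mol s⁻¹.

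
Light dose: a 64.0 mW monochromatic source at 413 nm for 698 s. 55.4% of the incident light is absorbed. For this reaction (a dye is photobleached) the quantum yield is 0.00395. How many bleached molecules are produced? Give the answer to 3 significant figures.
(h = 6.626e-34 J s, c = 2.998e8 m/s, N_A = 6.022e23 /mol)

2.03e17 bleached molecules

Photon energy at 413 nm: hc/λ = (6.626e-34)(2.998e8)/(413e-9) = 4.810e-19 J.
Energy delivered: (64.0 mW)(698 s) = 44.67 J.
Photons incident: 44.67 / 4.810e-19 = 9.287e19, i.e. 9.287e19/6.022e23 = 1.542e-4 mol.
Photons absorbed: 0.554 × 1.542e-4 = 8.543e-5 mol.
Product: Φ × n_abs = 0.00395 × 8.543e-5 = 3.374e-7 mol.
As a count: 3.374e-7 × 6.022e23 = 2.03e17.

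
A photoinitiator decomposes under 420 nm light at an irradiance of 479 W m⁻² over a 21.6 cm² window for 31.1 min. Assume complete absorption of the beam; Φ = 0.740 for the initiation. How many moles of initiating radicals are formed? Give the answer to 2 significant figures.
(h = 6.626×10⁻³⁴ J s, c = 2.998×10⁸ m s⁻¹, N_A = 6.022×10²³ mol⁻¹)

Photon energy at 420 nm: hc/λ = (6.626×10⁻³⁴)(2.998×10⁸)/(420×10⁻⁹) = 4.730×10⁻¹⁹ J.
Energy delivered: (479 W m⁻²)(21.6×10⁻⁴ m²)(1866 s) = 1931 J.
Photons incident: 1931 / 4.730×10⁻¹⁹ = 4.082×10²¹, i.e. 4.082×10²¹/6.022×10²³ = 0.006778 mol.
Product: Φ × n_abs = 0.740 × 0.006778 = 0.005016 mol.

0.0050 mol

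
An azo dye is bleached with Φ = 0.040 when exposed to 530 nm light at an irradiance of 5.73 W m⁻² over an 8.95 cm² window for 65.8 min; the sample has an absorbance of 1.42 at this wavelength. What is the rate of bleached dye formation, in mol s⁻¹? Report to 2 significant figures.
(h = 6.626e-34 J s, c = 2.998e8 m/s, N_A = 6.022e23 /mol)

8.7e-10 mol s⁻¹

Photon energy at 530 nm: hc/λ = (6.626e-34)(2.998e8)/(530e-9) = 3.748e-19 J.
Energy delivered: (5.73 W m⁻²)(8.95e-4 m²)(3948 s) = 20.25 J.
Photons incident: 20.25 / 3.748e-19 = 5.403e19, i.e. 5.403e19/6.022e23 = 8.972e-5 mol.
Fraction absorbed: 1 − 10^(−1.42) = 0.9620.
Photons absorbed: 0.9620 × 8.972e-5 = 8.631e-5 mol.
Product formed: 0.040 × 8.631e-5 = 3.452e-6 mol.
Rate: 3.452e-6 / 3948 s = 8.7e-10 mol s⁻¹.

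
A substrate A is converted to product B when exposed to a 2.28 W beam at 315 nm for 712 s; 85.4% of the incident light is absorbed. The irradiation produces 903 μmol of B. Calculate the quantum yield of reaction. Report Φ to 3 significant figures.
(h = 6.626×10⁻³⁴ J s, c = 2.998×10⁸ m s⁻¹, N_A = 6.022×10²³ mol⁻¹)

Φ = 0.247

Product: 903 μmol = 9.03×10⁻⁴ mol.
Photon energy at 315 nm: hc/λ = (6.626×10⁻³⁴)(2.998×10⁸)/(315×10⁻⁹) = 6.306×10⁻¹⁹ J.
Energy delivered: (2.28 W)(712 s) = 1623 J.
Photons incident: 1623 / 6.306×10⁻¹⁹ = 2.574×10²¹, i.e. 2.574×10²¹/6.022×10²³ = 0.004274 mol.
Photons absorbed: 0.854 × 0.004274 = 0.003650 mol.
Φ = 9.03×10⁻⁴ mol / 0.003650 mol photons = 0.247.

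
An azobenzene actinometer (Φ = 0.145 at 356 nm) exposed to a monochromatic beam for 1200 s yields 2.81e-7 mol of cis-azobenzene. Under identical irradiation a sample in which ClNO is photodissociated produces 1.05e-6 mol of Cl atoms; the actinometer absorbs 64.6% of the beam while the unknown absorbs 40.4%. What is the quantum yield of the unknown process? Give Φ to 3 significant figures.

Photons absorbed by the actinometer: 2.81e-7 / 0.145 = 1.938e-6 mol.
Incident flux: 1.938e-6 / 0.646 = 3.000e-6 einstein.
Absorbed by unknown: 0.404 × 3.000e-6 = 1.212e-6 mol.
Φ(unknown) = 1.05e-6 / 1.212e-6 = 0.866.

Φ = 0.866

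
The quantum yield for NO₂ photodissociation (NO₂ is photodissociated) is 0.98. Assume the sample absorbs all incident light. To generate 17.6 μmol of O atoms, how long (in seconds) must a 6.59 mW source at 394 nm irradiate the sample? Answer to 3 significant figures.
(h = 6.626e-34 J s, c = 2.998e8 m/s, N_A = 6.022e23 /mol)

Product: 17.6 μmol = 1.76e-5 mol.
Photons that must be absorbed: 1.76e-5 / 0.98 = 1.796e-5 mol.
Photon energy: hc/λ = 5.042e-19 J; per mole, 3.036e5 J mol⁻¹.
Energy required: 1.796e-5 × 3.036e5 = 5.453 J.
Time: 5.453 J / 0.00659 W = 827 s.

t ≈ 827 s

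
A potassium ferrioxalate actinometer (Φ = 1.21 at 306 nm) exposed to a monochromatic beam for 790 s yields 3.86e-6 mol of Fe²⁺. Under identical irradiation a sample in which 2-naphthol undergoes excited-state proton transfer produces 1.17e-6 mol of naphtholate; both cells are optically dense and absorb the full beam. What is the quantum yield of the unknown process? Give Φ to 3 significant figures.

Φ = 0.367

Photons absorbed by the actinometer: 3.86e-6 / 1.21 = 3.190e-6 mol.
Φ(unknown) = 1.17e-6 / 3.190e-6 = 0.367.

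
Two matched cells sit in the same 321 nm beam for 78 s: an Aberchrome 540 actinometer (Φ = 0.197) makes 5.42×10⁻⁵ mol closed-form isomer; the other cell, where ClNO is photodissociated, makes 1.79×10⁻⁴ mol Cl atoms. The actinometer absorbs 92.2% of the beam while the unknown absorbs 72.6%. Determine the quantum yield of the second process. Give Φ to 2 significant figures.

Photons absorbed by the actinometer: 5.42×10⁻⁵ / 0.197 = 2.751×10⁻⁴ mol.
Incident flux: 2.751×10⁻⁴ / 0.922 = 2.984×10⁻⁴ einstein.
Absorbed by unknown: 0.726 × 2.984×10⁻⁴ = 2.166×10⁻⁴ mol.
Φ(unknown) = 1.79×10⁻⁴ / 2.166×10⁻⁴ = 0.83.

Φ = 0.83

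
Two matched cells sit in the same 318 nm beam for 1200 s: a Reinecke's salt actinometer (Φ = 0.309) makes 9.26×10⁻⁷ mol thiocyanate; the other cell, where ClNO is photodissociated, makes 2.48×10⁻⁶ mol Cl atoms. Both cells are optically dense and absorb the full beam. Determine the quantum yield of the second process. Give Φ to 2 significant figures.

Photons absorbed by the actinometer: 9.26×10⁻⁷ / 0.309 = 2.997×10⁻⁶ mol.
Φ(unknown) = 2.48×10⁻⁶ / 2.997×10⁻⁶ = 0.83.

Φ = 0.83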